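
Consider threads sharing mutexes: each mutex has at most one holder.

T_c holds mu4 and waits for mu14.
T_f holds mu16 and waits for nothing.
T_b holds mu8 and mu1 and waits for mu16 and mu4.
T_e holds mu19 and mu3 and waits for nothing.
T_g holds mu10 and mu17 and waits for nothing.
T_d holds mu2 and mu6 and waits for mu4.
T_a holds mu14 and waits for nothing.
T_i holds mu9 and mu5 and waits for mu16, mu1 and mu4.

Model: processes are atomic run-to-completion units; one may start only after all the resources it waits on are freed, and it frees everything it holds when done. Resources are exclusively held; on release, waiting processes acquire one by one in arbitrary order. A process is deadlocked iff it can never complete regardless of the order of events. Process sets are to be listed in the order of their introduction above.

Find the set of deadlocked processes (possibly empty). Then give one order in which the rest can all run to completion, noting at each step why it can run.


No process is deadlocked.
Key observation: every chain of waits terminates; starting from the processes that wait on nothing, all the rest unlock in turn.
The rest can finish in the order T_f, T_a, T_c, T_d, T_g, T_b, T_i, T_e.
Walking it through:
  run T_f (it waits on nothing); releases mu16
  run T_a (it waits on nothing); releases mu14
  T_c waits on mu14 — all released -> runs and releases mu4
  T_d waits on mu4 — all released -> runs and releases mu2 and mu6
  run T_g (it waits on nothing); releases mu10 and mu17
  T_b waits on mu16 and mu4 — all released -> runs and releases mu8 and mu1
  T_i waits on mu16, mu1 and mu4 — all released -> runs and releases mu9 and mu5
  run T_e (it waits on nothing); releases mu19 and mu3


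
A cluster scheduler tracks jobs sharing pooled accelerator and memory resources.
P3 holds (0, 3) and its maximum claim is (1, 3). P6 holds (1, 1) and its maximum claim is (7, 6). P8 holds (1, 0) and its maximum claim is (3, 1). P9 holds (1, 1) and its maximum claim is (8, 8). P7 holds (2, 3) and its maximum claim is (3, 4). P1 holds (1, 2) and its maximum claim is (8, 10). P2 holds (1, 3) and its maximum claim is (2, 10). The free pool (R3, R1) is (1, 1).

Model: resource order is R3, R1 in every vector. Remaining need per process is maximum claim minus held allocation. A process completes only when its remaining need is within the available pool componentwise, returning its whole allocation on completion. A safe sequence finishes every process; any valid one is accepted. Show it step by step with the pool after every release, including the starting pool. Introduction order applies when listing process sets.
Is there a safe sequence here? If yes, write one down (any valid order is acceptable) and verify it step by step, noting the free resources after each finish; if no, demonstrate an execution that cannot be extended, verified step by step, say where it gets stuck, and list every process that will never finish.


The state is UNSAFE.
Key observation: no order helps: past P3, P7, P2, P8, the free pool tops out at (5, 10), below what each blocked process needs in R3.
Going as far as possible: P3, P7, P2, P8; after that, nothing fits. Verifying each step:
  pool = (1, 1)
  P3: need (1, 0) fits (1, 1); releases (0, 3), pool now (1, 4)
  P7: need (1, 1) fits (1, 4); releases (2, 3), pool now (3, 7)
  P2: need (1, 7) fits (3, 7); releases (1, 3), pool now (4, 10)
  P8: need (2, 1) fits (4, 10); releases (1, 0), pool now (5, 10)
  blocked: P6 wants (6, 5), pool (5, 10) — not enough R3
  blocked: P9 wants (7, 7), pool (5, 10) — not enough R3
  blocked: P1 wants (7, 8), pool (5, 10) — not enough R3
Processes that can never finish: P6, P9 and P1.


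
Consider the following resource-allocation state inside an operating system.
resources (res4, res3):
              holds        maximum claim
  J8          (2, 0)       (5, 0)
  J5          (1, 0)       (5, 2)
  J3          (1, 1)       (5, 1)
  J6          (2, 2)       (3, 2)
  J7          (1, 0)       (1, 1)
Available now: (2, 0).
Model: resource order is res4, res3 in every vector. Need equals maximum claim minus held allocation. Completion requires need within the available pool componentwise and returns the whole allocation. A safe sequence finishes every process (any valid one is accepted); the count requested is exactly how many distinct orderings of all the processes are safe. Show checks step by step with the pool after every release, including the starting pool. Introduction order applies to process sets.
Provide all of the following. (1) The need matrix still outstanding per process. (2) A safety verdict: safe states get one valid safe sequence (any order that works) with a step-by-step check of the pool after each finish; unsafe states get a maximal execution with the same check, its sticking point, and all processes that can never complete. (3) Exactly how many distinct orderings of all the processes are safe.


(1) Remaining need (order res4, res3):
  J8: (3, 0)
  J5: (4, 2)
  J3: (4, 0)
  J6: (1, 0)
  J7: (0, 1)
(2) SAFE, for example via the order J6, J3, J5, J8, J7.
Key observation: the order's first zero-slack moment is J3 ((4, 0) needed, (4, 2) free — a requested resource with nothing to spare).
Check, step by step:
  pool = (2, 0)
  run J6 (needs (1, 0), free (2, 0)); after release of (2, 2) the pool is (4, 2)
  run J3 (needs (4, 0), free (4, 2)); after release of (1, 1) the pool is (5, 3)
  run J5 (needs (4, 2), free (5, 3)); after release of (1, 0) the pool is (6, 3)
  run J8 (needs (3, 0), free (6, 3)); after release of (2, 0) the pool is (8, 3)
  run J7 (needs (0, 1), free (8, 3)); after release of (1, 0) the pool is (9, 3)
(3) Precisely 24 of the possible complete orderings are safe sequences.


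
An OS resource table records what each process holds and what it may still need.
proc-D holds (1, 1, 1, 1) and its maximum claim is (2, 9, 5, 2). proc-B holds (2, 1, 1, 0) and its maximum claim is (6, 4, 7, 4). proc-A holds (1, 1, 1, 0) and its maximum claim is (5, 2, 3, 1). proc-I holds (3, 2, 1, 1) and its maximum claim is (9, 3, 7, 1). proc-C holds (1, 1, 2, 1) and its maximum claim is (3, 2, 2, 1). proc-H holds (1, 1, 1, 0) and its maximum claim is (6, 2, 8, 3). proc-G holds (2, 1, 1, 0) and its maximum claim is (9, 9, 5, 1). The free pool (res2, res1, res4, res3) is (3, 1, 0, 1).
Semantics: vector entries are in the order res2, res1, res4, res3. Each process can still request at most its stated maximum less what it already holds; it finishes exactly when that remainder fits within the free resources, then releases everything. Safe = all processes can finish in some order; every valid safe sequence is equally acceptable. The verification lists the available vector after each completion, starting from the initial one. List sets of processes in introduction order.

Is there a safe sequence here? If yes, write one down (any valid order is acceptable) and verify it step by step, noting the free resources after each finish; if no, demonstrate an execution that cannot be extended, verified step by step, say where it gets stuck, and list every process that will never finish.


UNSAFE.
Key observation: the wall is res4: completing proc-C, proc-A brings the pool only to (5, 3, 3, 2), and all the rest need more.
The run proc-C, proc-A cannot be extended any further. Verifying each step:
  pool = (3, 1, 0, 1)
  proc-C needs (2, 1, 0, 0) <= (3, 1, 0, 1) -> finishes; pool += (1, 1, 2, 1) = (4, 2, 2, 2)
  proc-A needs (4, 1, 2, 1) <= (4, 2, 2, 2) -> finishes; pool += (1, 1, 1, 0) = (5, 3, 3, 2)
  proc-D cannot run: need (1, 8, 4, 1) vs free (5, 3, 3, 2) (insufficient res1 and res4)
  proc-B cannot run: need (4, 3, 6, 4) vs free (5, 3, 3, 2) (insufficient res4 and res3)
  proc-I cannot run: need (6, 1, 6, 0) vs free (5, 3, 3, 2) (insufficient res2 and res4)
  proc-H cannot run: need (5, 1, 7, 3) vs free (5, 3, 3, 2) (insufficient res4 and res3)
  proc-G cannot run: need (7, 8, 4, 1) vs free (5, 3, 3, 2) (insufficient res2, res1 and res4)
Never able to finish: proc-D, proc-B, proc-I, proc-H and proc-G.


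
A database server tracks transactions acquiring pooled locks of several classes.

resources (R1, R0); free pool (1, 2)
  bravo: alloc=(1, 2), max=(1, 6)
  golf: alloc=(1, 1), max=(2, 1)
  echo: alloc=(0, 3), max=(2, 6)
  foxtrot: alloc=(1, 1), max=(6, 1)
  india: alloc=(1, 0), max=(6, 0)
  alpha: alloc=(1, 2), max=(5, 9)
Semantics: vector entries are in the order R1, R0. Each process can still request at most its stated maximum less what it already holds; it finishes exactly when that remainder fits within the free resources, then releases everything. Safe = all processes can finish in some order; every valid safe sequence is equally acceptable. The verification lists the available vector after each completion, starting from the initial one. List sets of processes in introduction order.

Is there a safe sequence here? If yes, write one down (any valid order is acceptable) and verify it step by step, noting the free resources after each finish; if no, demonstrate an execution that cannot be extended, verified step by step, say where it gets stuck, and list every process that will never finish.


The state is UNSAFE.
Key observation: no order helps: past golf, echo, bravo, the free pool tops out at (3, 8), below what each blocked process needs in R1.
Going as far as possible: golf, echo, bravo; after that, nothing fits. Verifying each step:
  pool = (1, 2)
  run golf (needs (1, 0), free (1, 2)); after release of (1, 1) the pool is (2, 3)
  run echo (needs (2, 3), free (2, 3)); after release of (0, 3) the pool is (2, 6)
  run bravo (needs (0, 4), free (2, 6)); after release of (1, 2) the pool is (3, 8)
  foxtrot still needs (5, 0) but only (3, 8) is free — short on R1
  india still needs (5, 0) but only (3, 8) is free — short on R1
  alpha still needs (4, 7) but only (3, 8) is free — short on R1
Permanently blocked: foxtrot, india and alpha.


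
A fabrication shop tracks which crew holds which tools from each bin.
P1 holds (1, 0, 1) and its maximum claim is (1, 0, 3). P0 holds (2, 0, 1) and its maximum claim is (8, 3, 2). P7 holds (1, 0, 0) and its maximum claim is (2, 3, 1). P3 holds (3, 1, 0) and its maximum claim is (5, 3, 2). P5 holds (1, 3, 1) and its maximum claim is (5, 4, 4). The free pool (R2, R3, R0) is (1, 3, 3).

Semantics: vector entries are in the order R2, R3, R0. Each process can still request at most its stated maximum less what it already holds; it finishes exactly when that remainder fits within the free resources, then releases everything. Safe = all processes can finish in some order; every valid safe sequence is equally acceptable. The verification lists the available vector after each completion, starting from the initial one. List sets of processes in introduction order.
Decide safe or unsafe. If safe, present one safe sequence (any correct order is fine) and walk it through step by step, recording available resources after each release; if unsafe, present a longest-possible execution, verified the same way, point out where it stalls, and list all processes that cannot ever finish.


The state is SAFE; one workable sequence: P1, P7, P3, P0, P5.
Key observation: the first exact fit in this order is P7 — it needs (1, 3, 1) with (2, 3, 4) free, meeting a requested resource to the last unit.
Step-by-step check:
  pool = (1, 3, 3)
  P1: need (0, 0, 2) fits (1, 3, 3); releases (1, 0, 1), pool now (2, 3, 4)
  P7: need (1, 3, 1) fits (2, 3, 4); releases (1, 0, 0), pool now (3, 3, 4)
  P3: need (2, 2, 2) fits (3, 3, 4); releases (3, 1, 0), pool now (6, 4, 4)
  P0: need (6, 3, 1) fits (6, 4, 4); releases (2, 0, 1), pool now (8, 4, 5)
  P5: need (4, 1, 3) fits (8, 4, 5); releases (1, 3, 1), pool now (9, 7, 6)


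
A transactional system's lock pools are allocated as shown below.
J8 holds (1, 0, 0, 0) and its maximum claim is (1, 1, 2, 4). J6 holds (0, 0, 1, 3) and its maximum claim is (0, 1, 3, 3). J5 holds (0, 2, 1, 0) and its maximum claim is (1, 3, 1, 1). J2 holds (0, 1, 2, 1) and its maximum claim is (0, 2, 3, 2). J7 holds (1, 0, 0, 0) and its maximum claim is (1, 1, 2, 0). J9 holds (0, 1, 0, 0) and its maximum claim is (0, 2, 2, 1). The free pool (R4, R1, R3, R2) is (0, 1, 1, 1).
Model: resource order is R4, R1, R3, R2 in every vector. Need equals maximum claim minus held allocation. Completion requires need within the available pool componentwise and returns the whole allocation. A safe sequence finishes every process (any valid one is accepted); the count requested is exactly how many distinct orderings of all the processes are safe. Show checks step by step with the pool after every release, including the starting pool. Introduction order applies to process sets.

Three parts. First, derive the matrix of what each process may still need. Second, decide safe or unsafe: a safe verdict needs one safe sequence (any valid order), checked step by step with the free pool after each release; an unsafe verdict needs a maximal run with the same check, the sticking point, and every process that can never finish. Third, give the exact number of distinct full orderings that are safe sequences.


(1) Remaining need (order R4, R1, R3, R2):
  J8: (0, 1, 2, 4)
  J6: (0, 1, 2, 0)
  J5: (1, 1, 0, 1)
  J2: (0, 1, 1, 1)
  J7: (0, 1, 2, 0)
  J9: (0, 1, 2, 1)
(2) The state is SAFE; one workable sequence: J2, J7, J6, J5, J9, J8.
Key observation: the first exact fit in this order is J2 — it needs (0, 1, 1, 1) with (0, 1, 1, 1) free, meeting a requested resource to the last unit.
Check, step by step:
  pool = (0, 1, 1, 1)
  J2: need (0, 1, 1, 1) fits (0, 1, 1, 1); releases (0, 1, 2, 1), pool now (0, 2, 3, 2)
  J7: need (0, 1, 2, 0) fits (0, 2, 3, 2); releases (1, 0, 0, 0), pool now (1, 2, 3, 2)
  J6: need (0, 1, 2, 0) fits (1, 2, 3, 2); releases (0, 0, 1, 3), pool now (1, 2, 4, 5)
  J5: need (1, 1, 0, 1) fits (1, 2, 4, 5); releases (0, 2, 1, 0), pool now (1, 4, 5, 5)
  J9: need (0, 1, 2, 1) fits (1, 4, 5, 5); releases (0, 1, 0, 0), pool now (1, 5, 5, 5)
  J8: need (0, 1, 2, 4) fits (1, 5, 5, 5); releases (1, 0, 0, 0), pool now (2, 5, 5, 5)
(3) The exact count: 35 of the possible complete orderings are safe sequences.


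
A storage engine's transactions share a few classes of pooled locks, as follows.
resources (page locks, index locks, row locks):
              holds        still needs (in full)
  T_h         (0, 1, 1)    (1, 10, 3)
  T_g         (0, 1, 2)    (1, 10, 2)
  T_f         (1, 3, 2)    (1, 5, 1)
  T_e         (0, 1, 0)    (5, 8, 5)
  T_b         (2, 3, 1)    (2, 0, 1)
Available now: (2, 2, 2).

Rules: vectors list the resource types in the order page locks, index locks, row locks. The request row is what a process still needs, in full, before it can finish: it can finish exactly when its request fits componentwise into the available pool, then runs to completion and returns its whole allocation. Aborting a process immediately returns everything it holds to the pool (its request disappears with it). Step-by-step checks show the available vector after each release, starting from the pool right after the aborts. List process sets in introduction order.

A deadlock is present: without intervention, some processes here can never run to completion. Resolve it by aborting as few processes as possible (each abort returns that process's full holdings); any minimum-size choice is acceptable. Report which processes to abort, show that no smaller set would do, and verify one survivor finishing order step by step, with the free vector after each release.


The answer: abort T_g.
Key observation: T_h was stuck for good until T_g gave back (0, 1, 2); in the order shown it finishes at step 4.
Why nothing smaller works: aborting no one leaves the state deadlocked as given.
The survivors complete as T_b, T_f, T_e, T_h. Verifying each step (starting from the post-abort pool):
  pool = (2, 3, 4)
  T_b needs (2, 0, 1) <= (2, 3, 4) -> finishes; pool += (2, 3, 1) = (4, 6, 5)
  T_f needs (1, 5, 1) <= (4, 6, 5) -> finishes; pool += (1, 3, 2) = (5, 9, 7)
  T_e needs (5, 8, 5) <= (5, 9, 7) -> finishes; pool += (0, 1, 0) = (5, 10, 7)
  T_h needs (1, 10, 3) <= (5, 10, 7) -> finishes; pool += (0, 1, 1) = (5, 11, 8)


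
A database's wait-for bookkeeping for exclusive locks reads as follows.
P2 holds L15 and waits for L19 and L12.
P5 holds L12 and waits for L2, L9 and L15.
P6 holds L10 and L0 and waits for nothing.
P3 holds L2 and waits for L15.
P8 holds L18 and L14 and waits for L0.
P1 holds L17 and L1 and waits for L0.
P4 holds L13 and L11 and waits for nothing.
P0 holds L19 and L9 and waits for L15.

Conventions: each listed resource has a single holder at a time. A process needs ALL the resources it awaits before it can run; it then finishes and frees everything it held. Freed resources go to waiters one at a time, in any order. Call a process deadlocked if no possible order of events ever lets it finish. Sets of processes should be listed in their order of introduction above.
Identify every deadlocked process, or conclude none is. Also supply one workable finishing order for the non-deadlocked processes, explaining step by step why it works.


Deadlocked set: P2, P5, P3 and P0.
Key observation: P2 -> P5 -> P2 is a circular wait — nothing in it can go first; P3 and P0 are caught in further circular waits.
The rest can finish in the order P4, P6, P8, P1.
Step-by-step check:
  P4 waits on nothing -> runs at once and releases L13 and L11
  P6 waits on nothing -> runs at once and releases L10 and L0
  P8 waits on L0 — all released -> runs and releases L18 and L14
  P1 waits on L0 — all released -> runs and releases L17 and L1


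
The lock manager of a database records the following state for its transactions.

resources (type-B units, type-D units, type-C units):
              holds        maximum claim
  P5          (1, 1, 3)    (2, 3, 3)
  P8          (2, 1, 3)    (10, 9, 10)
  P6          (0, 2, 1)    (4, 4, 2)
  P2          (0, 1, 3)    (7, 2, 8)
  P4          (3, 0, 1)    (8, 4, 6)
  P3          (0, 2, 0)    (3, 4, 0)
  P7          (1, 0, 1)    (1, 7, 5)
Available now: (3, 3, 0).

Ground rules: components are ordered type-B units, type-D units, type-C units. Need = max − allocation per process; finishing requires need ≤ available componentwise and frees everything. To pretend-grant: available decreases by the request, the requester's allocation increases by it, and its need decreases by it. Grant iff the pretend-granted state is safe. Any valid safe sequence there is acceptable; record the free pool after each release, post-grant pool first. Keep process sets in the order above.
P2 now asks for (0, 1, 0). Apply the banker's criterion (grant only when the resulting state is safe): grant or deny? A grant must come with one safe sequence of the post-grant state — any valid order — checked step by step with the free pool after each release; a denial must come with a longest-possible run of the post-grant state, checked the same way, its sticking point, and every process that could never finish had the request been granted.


GRANT: granting preserves safety; a valid post-grant sequence is P5, P6, P3, P7, P4, P2, P8.
Key observation: (3, 2, 0) free after granting still covers P5 first, and each release covers the next.
Verifying the post-grant state step by step:
  pool = (3, 2, 0)
  P5: need (1, 2, 0) fits (3, 2, 0); releases (1, 1, 3), pool now (4, 3, 3)
  P6: need (4, 2, 1) fits (4, 3, 3); releases (0, 2, 1), pool now (4, 5, 4)
  P3: need (3, 2, 0) fits (4, 5, 4); releases (0, 2, 0), pool now (4, 7, 4)
  P7: need (0, 7, 4) fits (4, 7, 4); releases (1, 0, 1), pool now (5, 7, 5)
  P4: need (5, 4, 5) fits (5, 7, 5); releases (3, 0, 1), pool now (8, 7, 6)
  P2: need (7, 0, 5) fits (8, 7, 6); releases (0, 2, 3), pool now (8, 9, 9)
  P8: need (8, 8, 7) fits (8, 9, 9); releases (2, 1, 3), pool now (10, 10, 12)


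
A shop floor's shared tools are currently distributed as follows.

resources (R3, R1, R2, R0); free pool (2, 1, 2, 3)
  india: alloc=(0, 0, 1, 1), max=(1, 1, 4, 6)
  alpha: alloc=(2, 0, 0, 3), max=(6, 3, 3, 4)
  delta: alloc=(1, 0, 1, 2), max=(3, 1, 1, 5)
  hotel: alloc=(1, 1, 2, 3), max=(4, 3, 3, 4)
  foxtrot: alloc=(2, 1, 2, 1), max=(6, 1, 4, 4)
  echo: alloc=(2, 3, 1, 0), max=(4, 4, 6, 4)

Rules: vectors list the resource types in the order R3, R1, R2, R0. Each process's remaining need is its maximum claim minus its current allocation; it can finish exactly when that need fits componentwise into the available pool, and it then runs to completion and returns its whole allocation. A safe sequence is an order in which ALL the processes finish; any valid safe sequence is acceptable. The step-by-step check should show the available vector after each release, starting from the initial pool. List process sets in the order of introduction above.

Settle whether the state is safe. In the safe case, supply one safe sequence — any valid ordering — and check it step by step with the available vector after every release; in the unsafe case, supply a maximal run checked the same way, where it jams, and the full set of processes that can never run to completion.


UNSAFE.
Key observation: after delta, india the pool peaks at (3, 1, 4, 6), and each blocked process is short somewhere: alpha on R3, R1; hotel on R1; foxtrot on R3; echo on R2.
A maximal execution: delta, india — then nothing else fits. Step-by-step check:
  pool = (2, 1, 2, 3)
  run delta (needs (2, 1, 0, 3), free (2, 1, 2, 3)); after release of (1, 0, 1, 2) the pool is (3, 1, 3, 5)
  run india (needs (1, 1, 3, 5), free (3, 1, 3, 5)); after release of (0, 0, 1, 1) the pool is (3, 1, 4, 6)
  alpha still needs (4, 3, 3, 1) but only (3, 1, 4, 6) is free — short on R3 and R1
  hotel still needs (3, 2, 1, 1) but only (3, 1, 4, 6) is free — short on R1
  foxtrot still needs (4, 0, 2, 3) but only (3, 1, 4, 6) is free — short on R3
  echo still needs (2, 1, 5, 4) but only (3, 1, 4, 6) is free — short on R2
Never able to finish: alpha, hotel, foxtrot and echo.


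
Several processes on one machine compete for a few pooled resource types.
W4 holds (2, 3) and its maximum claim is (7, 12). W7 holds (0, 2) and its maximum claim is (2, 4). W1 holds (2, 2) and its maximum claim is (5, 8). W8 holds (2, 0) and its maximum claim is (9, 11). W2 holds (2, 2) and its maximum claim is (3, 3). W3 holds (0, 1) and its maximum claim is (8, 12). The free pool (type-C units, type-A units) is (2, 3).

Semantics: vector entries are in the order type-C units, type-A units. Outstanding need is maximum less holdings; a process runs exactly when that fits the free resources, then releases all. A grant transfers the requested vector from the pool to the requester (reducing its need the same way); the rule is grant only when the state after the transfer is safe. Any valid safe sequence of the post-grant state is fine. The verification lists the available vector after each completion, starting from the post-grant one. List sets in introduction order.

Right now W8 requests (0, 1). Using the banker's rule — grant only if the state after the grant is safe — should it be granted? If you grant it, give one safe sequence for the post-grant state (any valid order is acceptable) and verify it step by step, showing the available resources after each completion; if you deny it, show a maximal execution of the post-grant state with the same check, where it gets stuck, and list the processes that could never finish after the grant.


DENY — the pretend-granted state is unsafe.
Key observation: even finishing W2, W7, W1 leaves just (6, 8) free — too little type-A units for any of the remaining processes.
Pretend the grant happened; the run W2, W7, W1 goes as far as possible. Walking it through:
  pool = (2, 2)
  run W2 (needs (1, 1), free (2, 2)); after release of (2, 2) the pool is (4, 4)
  run W7 (needs (2, 2), free (4, 4)); after release of (0, 2) the pool is (4, 6)
  run W1 (needs (3, 6), free (4, 6)); after release of (2, 2) the pool is (6, 8)
  W4 cannot run: need (5, 9) vs free (6, 8) (insufficient type-A units)
  W8 cannot run: need (7, 10) vs free (6, 8) (insufficient type-C units and type-A units)
  W3 cannot run: need (8, 11) vs free (6, 8) (insufficient type-C units and type-A units)
Had the request been granted, W4, W8 and W3 could never finish.


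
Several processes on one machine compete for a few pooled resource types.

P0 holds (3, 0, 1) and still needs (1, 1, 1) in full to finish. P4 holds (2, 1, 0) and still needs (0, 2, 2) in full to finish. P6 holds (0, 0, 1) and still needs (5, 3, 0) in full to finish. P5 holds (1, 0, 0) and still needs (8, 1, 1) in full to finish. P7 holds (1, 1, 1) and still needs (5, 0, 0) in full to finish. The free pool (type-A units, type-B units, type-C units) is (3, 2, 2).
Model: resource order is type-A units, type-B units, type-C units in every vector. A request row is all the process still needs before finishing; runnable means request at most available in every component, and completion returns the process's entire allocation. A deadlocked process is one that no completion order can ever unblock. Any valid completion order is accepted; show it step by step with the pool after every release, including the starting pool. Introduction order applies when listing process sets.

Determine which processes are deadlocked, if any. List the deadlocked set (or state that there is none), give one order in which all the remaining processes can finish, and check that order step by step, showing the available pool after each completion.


Nothing here is deadlocked.
Key observation: beginning at P0, releases accumulate fast enough that every process eventually fits.
The rest can finish in the order P0, P4, P7, P6, P5. Walking it through:
  pool = (3, 2, 2)
  P0 needs (1, 1, 1) <= (3, 2, 2) -> finishes; pool += (3, 0, 1) = (6, 2, 3)
  P4 needs (0, 2, 2) <= (6, 2, 3) -> finishes; pool += (2, 1, 0) = (8, 3, 3)
  P7 needs (5, 0, 0) <= (8, 3, 3) -> finishes; pool += (1, 1, 1) = (9, 4, 4)
  P6 needs (5, 3, 0) <= (9, 4, 4) -> finishes; pool += (0, 0, 1) = (9, 4, 5)
  P5 needs (8, 1, 1) <= (9, 4, 5) -> finishes; pool += (1, 0, 0) = (10, 4, 5)


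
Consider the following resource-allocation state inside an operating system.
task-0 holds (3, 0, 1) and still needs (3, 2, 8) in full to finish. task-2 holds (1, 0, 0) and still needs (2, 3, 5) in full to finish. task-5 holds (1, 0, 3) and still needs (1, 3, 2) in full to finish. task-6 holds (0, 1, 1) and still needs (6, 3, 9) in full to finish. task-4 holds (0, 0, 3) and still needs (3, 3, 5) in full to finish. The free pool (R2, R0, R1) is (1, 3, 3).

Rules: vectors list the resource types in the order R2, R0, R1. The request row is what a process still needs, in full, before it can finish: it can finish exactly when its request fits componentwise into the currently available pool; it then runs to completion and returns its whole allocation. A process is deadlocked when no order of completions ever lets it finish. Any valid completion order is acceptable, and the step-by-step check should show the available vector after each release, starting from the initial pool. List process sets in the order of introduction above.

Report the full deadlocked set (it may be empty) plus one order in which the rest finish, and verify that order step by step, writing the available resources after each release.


The deadlocked set is empty.
Key observation: task-5 fits the free pool immediately, and its release cascades until everyone finishes.
The rest can finish in the order task-5, task-2, task-4, task-0, task-6. Check, step by step:
  pool = (1, 3, 3)
  run task-5 (needs (1, 3, 2), free (1, 3, 3)); after release of (1, 0, 3) the pool is (2, 3, 6)
  run task-2 (needs (2, 3, 5), free (2, 3, 6)); after release of (1, 0, 0) the pool is (3, 3, 6)
  run task-4 (needs (3, 3, 5), free (3, 3, 6)); after release of (0, 0, 3) the pool is (3, 3, 9)
  run task-0 (needs (3, 2, 8), free (3, 3, 9)); after release of (3, 0, 1) the pool is (6, 3, 10)
  run task-6 (needs (6, 3, 9), free (6, 3, 10)); after release of (0, 1, 1) the pool is (6, 4, 11)


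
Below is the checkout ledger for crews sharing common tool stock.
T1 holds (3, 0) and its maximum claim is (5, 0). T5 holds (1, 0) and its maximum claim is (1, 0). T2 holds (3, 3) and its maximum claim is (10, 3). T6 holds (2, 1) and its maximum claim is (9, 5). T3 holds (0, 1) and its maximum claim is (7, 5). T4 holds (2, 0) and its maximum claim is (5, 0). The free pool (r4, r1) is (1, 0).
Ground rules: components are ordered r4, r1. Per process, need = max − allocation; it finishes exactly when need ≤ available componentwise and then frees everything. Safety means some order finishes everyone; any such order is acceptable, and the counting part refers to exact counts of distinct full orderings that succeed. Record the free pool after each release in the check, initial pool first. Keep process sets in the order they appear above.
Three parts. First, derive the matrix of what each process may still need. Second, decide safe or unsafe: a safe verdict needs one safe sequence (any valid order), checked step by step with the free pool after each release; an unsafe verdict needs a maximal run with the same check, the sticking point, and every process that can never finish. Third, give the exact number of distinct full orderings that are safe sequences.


(1) Remaining need (order r4, r1):
  T1: (2, 0)
  T5: (0, 0)
  T2: (7, 0)
  T6: (7, 4)
  T3: (7, 4)
  T4: (3, 0)
(2) UNSAFE — no complete ordering exists.
Key observation: after T5, T1, T4, T2 complete, (10, 3) is the best the pool ever gets, yet each leftover process wants more r1.
The run T5, T1, T4, T2 cannot be extended any further. Check, step by step:
  pool = (1, 0)
  run T5 (needs (0, 0), free (1, 0)); after release of (1, 0) the pool is (2, 0)
  run T1 (needs (2, 0), free (2, 0)); after release of (3, 0) the pool is (5, 0)
  run T4 (needs (3, 0), free (5, 0)); after release of (2, 0) the pool is (7, 0)
  run T2 (needs (7, 0), free (7, 0)); after release of (3, 3) the pool is (10, 3)
  T6 still needs (7, 4) but only (10, 3) is free — short on r1
  T3 still needs (7, 4) but only (10, 3) is free — short on r1
Never able to finish: T6 and T3.
(3) Exactly 0 of the possible complete orderings are safe sequences.


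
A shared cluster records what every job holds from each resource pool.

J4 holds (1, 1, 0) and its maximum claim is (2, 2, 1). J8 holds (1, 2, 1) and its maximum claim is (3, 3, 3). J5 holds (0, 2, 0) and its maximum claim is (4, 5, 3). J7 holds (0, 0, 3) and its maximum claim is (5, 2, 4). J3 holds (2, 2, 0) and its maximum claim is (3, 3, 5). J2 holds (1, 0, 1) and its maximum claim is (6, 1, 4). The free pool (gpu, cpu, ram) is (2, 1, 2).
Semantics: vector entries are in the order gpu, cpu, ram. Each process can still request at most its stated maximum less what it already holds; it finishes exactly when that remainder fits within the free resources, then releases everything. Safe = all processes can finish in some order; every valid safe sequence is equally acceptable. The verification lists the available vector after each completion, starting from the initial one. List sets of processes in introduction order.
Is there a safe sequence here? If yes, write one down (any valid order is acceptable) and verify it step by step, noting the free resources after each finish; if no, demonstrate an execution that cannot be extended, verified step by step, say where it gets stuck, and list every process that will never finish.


The state is UNSAFE.
Key observation: after J8, J4, J5 the pool peaks at (4, 6, 3), and each blocked process is short somewhere: J7 on gpu; J3 on ram; J2 on gpu.
The run J8, J4, J5 cannot be extended any further. Walking it through:
  pool = (2, 1, 2)
  run J8 (needs (2, 1, 2), free (2, 1, 2)); after release of (1, 2, 1) the pool is (3, 3, 3)
  run J4 (needs (1, 1, 1), free (3, 3, 3)); after release of (1, 1, 0) the pool is (4, 4, 3)
  run J5 (needs (4, 3, 3), free (4, 4, 3)); after release of (0, 2, 0) the pool is (4, 6, 3)
  J7 cannot run: need (5, 2, 1) vs free (4, 6, 3) (insufficient gpu)
  J3 cannot run: need (1, 1, 5) vs free (4, 6, 3) (insufficient ram)
  J2 cannot run: need (5, 1, 3) vs free (4, 6, 3) (insufficient gpu)
Permanently blocked: J7, J3 and J2.


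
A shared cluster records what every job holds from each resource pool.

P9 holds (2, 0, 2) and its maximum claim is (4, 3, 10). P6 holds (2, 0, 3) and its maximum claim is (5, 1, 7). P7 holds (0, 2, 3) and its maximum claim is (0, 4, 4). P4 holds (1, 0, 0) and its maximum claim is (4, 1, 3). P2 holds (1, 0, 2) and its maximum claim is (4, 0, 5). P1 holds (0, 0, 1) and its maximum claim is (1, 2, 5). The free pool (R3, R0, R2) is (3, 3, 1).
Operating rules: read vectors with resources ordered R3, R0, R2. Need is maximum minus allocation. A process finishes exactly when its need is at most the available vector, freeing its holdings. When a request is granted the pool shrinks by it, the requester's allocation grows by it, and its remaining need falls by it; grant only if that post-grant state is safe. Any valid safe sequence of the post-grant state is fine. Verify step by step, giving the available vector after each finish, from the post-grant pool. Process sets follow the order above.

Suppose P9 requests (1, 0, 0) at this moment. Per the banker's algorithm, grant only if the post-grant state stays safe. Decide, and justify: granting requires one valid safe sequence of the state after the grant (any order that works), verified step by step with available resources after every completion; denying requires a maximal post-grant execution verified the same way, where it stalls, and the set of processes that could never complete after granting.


DENY — the pretend-granted state is unsafe.
Key observation: after P7, P1 the pool peaks at (2, 5, 5), and each blocked process is short somewhere: P9 on R2; P6 on R3; P4 on R3; P2 on R3.
After a pretend grant, a maximal execution: P7, P1 — then nothing else fits. Check, step by step:
  pool = (2, 3, 1)
  run P7 (needs (0, 2, 1), free (2, 3, 1)); after release of (0, 2, 3) the pool is (2, 5, 4)
  run P1 (needs (1, 2, 4), free (2, 5, 4)); after release of (0, 0, 1) the pool is (2, 5, 5)
  blocked: P9 wants (1, 3, 8), pool (2, 5, 5) — not enough R2
  blocked: P6 wants (3, 1, 4), pool (2, 5, 5) — not enough R3
  blocked: P4 wants (3, 1, 3), pool (2, 5, 5) — not enough R3
  blocked: P2 wants (3, 0, 3), pool (2, 5, 5) — not enough R3
Had the request been granted, P9, P6, P4 and P2 could never finish.


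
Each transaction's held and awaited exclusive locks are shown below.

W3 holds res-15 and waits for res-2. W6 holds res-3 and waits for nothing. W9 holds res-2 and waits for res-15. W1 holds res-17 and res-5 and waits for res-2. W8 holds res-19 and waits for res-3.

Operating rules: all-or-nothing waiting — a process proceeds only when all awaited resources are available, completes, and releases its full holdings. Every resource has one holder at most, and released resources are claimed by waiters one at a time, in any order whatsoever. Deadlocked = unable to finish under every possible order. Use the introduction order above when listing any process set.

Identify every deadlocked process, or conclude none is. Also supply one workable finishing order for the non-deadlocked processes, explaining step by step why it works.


The deadlocked set is W3, W9 and W1.
Key observation: the knot is the closed ring of waits W3 -> W9 -> W3; W1 waits into the deadlock from upstream.
One completion order for the rest: W6, W8.
Walking it through:
  W6 waits on nothing -> runs at once and releases res-3
  W8 waits on res-3 — all released -> runs and releases res-19


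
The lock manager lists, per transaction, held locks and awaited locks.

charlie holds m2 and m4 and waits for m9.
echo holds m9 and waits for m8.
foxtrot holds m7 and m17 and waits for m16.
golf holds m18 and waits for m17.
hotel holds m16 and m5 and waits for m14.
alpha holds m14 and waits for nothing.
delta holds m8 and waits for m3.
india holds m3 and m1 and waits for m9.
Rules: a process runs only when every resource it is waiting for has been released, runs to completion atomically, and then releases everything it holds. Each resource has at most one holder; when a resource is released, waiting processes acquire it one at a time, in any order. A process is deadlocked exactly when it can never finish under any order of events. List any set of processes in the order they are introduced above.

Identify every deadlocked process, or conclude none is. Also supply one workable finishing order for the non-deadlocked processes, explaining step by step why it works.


Deadlocked set: charlie, echo, delta and india.
Key observation: echo -> delta -> india -> echo is a circular wait — nothing in it can go first; charlie waits into the deadlock from upstream.
A valid finishing order for the others: alpha, hotel, foxtrot, golf.
Verifying each step:
  alpha waits on nothing -> runs at once and releases m14
  hotel: everything it awaited (m14) is free; runs, freeing m16 and m5
  foxtrot: everything it awaited (m16) is free; runs, freeing m7 and m17
  golf: everything it awaited (m17) is free; runs, freeing m18


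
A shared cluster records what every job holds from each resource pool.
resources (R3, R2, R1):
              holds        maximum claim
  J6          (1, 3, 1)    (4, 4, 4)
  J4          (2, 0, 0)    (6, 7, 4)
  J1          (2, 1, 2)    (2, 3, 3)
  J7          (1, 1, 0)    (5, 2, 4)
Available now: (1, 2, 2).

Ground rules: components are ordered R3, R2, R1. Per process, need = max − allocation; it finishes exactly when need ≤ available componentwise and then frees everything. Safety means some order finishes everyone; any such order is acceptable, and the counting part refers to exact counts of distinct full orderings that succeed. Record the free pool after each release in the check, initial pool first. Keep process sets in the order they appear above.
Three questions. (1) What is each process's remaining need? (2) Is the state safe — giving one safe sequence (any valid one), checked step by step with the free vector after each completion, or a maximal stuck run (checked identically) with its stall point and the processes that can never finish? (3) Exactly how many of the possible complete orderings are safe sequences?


(1) Outstanding need per process (order R3, R2, R1):
  J6: (3, 1, 3)
  J4: (4, 7, 4)
  J1: (0, 2, 1)
  J7: (4, 1, 4)
(2) SAFE, for example via the order J1, J6, J7, J4.
Key observation: the first exact fit in this order is J1 — it needs (0, 2, 1) with (1, 2, 2) free, meeting a requested resource to the last unit.
Walking it through:
  pool = (1, 2, 2)
  J1: need (0, 2, 1) fits (1, 2, 2); releases (2, 1, 2), pool now (3, 3, 4)
  J6: need (3, 1, 3) fits (3, 3, 4); releases (1, 3, 1), pool now (4, 6, 5)
  J7: need (4, 1, 4) fits (4, 6, 5); releases (1, 1, 0), pool now (5, 7, 5)
  J4: need (4, 7, 4) fits (5, 7, 5); releases (2, 0, 0), pool now (7, 7, 5)
(3) Precisely 1 of the possible complete orderings is a safe sequence.


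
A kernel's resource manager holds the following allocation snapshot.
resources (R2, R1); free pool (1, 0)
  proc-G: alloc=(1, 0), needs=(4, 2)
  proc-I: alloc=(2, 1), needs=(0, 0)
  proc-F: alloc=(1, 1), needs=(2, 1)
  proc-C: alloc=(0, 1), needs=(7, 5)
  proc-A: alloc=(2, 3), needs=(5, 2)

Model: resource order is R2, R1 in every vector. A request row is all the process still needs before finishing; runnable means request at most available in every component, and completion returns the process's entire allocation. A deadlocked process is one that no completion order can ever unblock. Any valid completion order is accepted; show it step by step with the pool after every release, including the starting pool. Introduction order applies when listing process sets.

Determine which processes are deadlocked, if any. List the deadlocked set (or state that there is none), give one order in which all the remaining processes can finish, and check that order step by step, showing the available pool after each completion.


Nothing here is deadlocked.
Key observation: there is always a runnable process — proc-I first — so the state unwinds completely.
The rest can finish in the order proc-I, proc-F, proc-G, proc-A, proc-C. Check, step by step:
  pool = (1, 0)
  run proc-I (needs (0, 0), free (1, 0)); after release of (2, 1) the pool is (3, 1)
  run proc-F (needs (2, 1), free (3, 1)); after release of (1, 1) the pool is (4, 2)
  run proc-G (needs (4, 2), free (4, 2)); after release of (1, 0) the pool is (5, 2)
  run proc-A (needs (5, 2), free (5, 2)); after release of (2, 3) the pool is (7, 5)
  run proc-C (needs (7, 5), free (7, 5)); after release of (0, 1) the pool is (7, 6)
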